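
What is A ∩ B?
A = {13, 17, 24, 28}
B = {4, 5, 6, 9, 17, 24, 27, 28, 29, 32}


Set A = {13, 17, 24, 28}
Set B = {4, 5, 6, 9, 17, 24, 27, 28, 29, 32}
A ∩ B includes only elements in both sets.
Check each element of A against B:
13 ✗, 17 ✓, 24 ✓, 28 ✓
A ∩ B = {17, 24, 28}

{17, 24, 28}


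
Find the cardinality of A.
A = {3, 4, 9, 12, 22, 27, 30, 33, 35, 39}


Set A = {3, 4, 9, 12, 22, 27, 30, 33, 35, 39}
Listing elements: 3, 4, 9, 12, 22, 27, 30, 33, 35, 39
Counting: 10 elements
|A| = 10

10


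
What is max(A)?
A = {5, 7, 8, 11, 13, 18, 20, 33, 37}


Set A = {5, 7, 8, 11, 13, 18, 20, 33, 37}
Elements in ascending order: 5, 7, 8, 11, 13, 18, 20, 33, 37
The largest element is 37.

37


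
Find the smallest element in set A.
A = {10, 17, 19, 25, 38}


Set A = {10, 17, 19, 25, 38}
Elements in ascending order: 10, 17, 19, 25, 38
The smallest element is 10.

10


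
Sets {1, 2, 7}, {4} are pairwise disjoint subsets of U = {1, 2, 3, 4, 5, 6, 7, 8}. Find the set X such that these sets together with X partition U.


U = {1, 2, 3, 4, 5, 6, 7, 8}
Shown blocks: {1, 2, 7}, {4}
A partition's blocks are pairwise disjoint and cover U, so the missing block = U \ (union of shown blocks).
Union of shown blocks: {1, 2, 4, 7}
Missing block = U \ (union) = {3, 5, 6, 8}

{3, 5, 6, 8}


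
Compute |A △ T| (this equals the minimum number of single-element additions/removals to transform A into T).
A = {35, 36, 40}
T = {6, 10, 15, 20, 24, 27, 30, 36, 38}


Set A = {35, 36, 40}
Set T = {6, 10, 15, 20, 24, 27, 30, 36, 38}
Elements to remove from A (in A, not in T): {35, 40} → 2 removals
Elements to add to A (in T, not in A): {6, 10, 15, 20, 24, 27, 30, 38} → 8 additions
Total edits = 2 + 8 = 10

10


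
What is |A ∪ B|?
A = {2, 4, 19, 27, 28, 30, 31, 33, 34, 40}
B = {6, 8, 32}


Set A = {2, 4, 19, 27, 28, 30, 31, 33, 34, 40}, |A| = 10
Set B = {6, 8, 32}, |B| = 3
A ∩ B = {}, |A ∩ B| = 0
|A ∪ B| = |A| + |B| - |A ∩ B| = 10 + 3 - 0 = 13

13


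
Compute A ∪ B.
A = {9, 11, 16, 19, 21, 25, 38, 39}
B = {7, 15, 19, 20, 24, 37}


Set A = {9, 11, 16, 19, 21, 25, 38, 39}
Set B = {7, 15, 19, 20, 24, 37}
A ∪ B includes all elements in either set.
Elements from A: {9, 11, 16, 19, 21, 25, 38, 39}
Elements from B not already included: {7, 15, 20, 24, 37}
A ∪ B = {7, 9, 11, 15, 16, 19, 20, 21, 24, 25, 37, 38, 39}

{7, 9, 11, 15, 16, 19, 20, 21, 24, 25, 37, 38, 39}


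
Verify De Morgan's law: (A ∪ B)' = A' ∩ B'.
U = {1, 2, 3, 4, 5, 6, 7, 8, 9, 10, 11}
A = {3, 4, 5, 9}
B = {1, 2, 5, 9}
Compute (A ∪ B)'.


U = {1, 2, 3, 4, 5, 6, 7, 8, 9, 10, 11}
A = {3, 4, 5, 9}, B = {1, 2, 5, 9}
A ∪ B = {1, 2, 3, 4, 5, 9}
(A ∪ B)' = U \ (A ∪ B) = {6, 7, 8, 10, 11}
Verification via A' ∩ B': A' = {1, 2, 6, 7, 8, 10, 11}, B' = {3, 4, 6, 7, 8, 10, 11}
A' ∩ B' = {6, 7, 8, 10, 11} ✓

{6, 7, 8, 10, 11}


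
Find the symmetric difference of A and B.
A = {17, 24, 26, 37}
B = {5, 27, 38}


Set A = {17, 24, 26, 37}
Set B = {5, 27, 38}
A △ B = (A \ B) ∪ (B \ A)
Elements in A but not B: {17, 24, 26, 37}
Elements in B but not A: {5, 27, 38}
A △ B = {5, 17, 24, 26, 27, 37, 38}

{5, 17, 24, 26, 27, 37, 38}


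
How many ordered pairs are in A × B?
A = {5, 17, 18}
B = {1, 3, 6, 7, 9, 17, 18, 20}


Set A = {5, 17, 18} has 3 elements.
Set B = {1, 3, 6, 7, 9, 17, 18, 20} has 8 elements.
|A × B| = |A| × |B| = 3 × 8 = 24

24


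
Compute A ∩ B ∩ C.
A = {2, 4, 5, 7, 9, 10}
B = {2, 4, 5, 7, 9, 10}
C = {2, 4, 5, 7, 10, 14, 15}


Set A = {2, 4, 5, 7, 9, 10}
Set B = {2, 4, 5, 7, 9, 10}
Set C = {2, 4, 5, 7, 10, 14, 15}
First, A ∩ B = {2, 4, 5, 7, 9, 10}
Then, (A ∩ B) ∩ C = {2, 4, 5, 7, 10}

{2, 4, 5, 7, 10}


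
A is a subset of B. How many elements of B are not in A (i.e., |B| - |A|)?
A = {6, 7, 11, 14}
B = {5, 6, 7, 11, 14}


Set A = {6, 7, 11, 14}, |A| = 4
Set B = {5, 6, 7, 11, 14}, |B| = 5
Since A ⊆ B: B \ A = {5}
|B| - |A| = 5 - 4 = 1

1


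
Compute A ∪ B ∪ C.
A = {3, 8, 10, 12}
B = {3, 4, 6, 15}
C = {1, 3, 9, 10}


Set A = {3, 8, 10, 12}
Set B = {3, 4, 6, 15}
Set C = {1, 3, 9, 10}
First, A ∪ B = {3, 4, 6, 8, 10, 12, 15}
Then, (A ∪ B) ∪ C = {1, 3, 4, 6, 8, 9, 10, 12, 15}

{1, 3, 4, 6, 8, 9, 10, 12, 15}


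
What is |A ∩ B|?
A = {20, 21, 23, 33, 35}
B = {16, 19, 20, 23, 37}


Set A = {20, 21, 23, 33, 35}
Set B = {16, 19, 20, 23, 37}
A ∩ B = {20, 23}
|A ∩ B| = 2

2


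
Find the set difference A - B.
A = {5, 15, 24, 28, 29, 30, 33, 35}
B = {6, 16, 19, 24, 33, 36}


Set A = {5, 15, 24, 28, 29, 30, 33, 35}
Set B = {6, 16, 19, 24, 33, 36}
A \ B includes elements in A that are not in B.
Check each element of A:
5 (not in B, keep), 15 (not in B, keep), 24 (in B, remove), 28 (not in B, keep), 29 (not in B, keep), 30 (not in B, keep), 33 (in B, remove), 35 (not in B, keep)
A \ B = {5, 15, 28, 29, 30, 35}

{5, 15, 28, 29, 30, 35}


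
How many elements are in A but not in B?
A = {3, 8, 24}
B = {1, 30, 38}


Set A = {3, 8, 24}
Set B = {1, 30, 38}
A \ B = {3, 8, 24}
|A \ B| = 3

3


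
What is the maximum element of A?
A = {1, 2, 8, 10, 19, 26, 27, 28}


Set A = {1, 2, 8, 10, 19, 26, 27, 28}
Elements in ascending order: 1, 2, 8, 10, 19, 26, 27, 28
The largest element is 28.

28


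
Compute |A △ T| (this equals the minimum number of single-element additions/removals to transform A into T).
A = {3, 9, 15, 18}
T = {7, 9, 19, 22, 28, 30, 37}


Set A = {3, 9, 15, 18}
Set T = {7, 9, 19, 22, 28, 30, 37}
Elements to remove from A (in A, not in T): {3, 15, 18} → 3 removals
Elements to add to A (in T, not in A): {7, 19, 22, 28, 30, 37} → 6 additions
Total edits = 3 + 6 = 9

9


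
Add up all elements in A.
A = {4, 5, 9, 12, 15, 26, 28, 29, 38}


Set A = {4, 5, 9, 12, 15, 26, 28, 29, 38}
Sum = 4 + 5 + 9 + 12 + 15 + 26 + 28 + 29 + 38 = 166

166


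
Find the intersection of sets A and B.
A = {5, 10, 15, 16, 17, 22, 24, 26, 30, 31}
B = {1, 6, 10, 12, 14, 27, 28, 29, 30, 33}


Set A = {5, 10, 15, 16, 17, 22, 24, 26, 30, 31}
Set B = {1, 6, 10, 12, 14, 27, 28, 29, 30, 33}
A ∩ B includes only elements in both sets.
Check each element of A against B:
5 ✗, 10 ✓, 15 ✗, 16 ✗, 17 ✗, 22 ✗, 24 ✗, 26 ✗, 30 ✓, 31 ✗
A ∩ B = {10, 30}

{10, 30}


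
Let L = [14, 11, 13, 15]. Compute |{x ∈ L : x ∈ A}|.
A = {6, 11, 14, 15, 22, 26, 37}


Set A = {6, 11, 14, 15, 22, 26, 37}
Candidates: [14, 11, 13, 15]
Check each candidate:
14 ∈ A, 11 ∈ A, 13 ∉ A, 15 ∈ A
Count of candidates in A: 3

3


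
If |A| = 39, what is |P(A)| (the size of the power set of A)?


The set has 39 elements.
The power set contains all possible subsets.
|P(A)| = 2^|A| = 2^39 = 549755813888

549755813888


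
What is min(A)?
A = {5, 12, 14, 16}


Set A = {5, 12, 14, 16}
Elements in ascending order: 5, 12, 14, 16
The smallest element is 5.

5


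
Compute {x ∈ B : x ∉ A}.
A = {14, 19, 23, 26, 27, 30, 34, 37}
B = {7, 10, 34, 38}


Set A = {14, 19, 23, 26, 27, 30, 34, 37}
Set B = {7, 10, 34, 38}
Check each element of B against A:
7 ∉ A (include), 10 ∉ A (include), 34 ∈ A, 38 ∉ A (include)
Elements of B not in A: {7, 10, 38}

{7, 10, 38}


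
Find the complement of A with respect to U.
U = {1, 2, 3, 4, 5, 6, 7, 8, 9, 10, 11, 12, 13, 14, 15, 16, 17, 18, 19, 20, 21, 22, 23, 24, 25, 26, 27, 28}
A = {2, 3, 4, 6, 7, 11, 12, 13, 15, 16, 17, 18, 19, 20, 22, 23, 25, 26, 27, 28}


Universal set U = {1, 2, 3, 4, 5, 6, 7, 8, 9, 10, 11, 12, 13, 14, 15, 16, 17, 18, 19, 20, 21, 22, 23, 24, 25, 26, 27, 28}
Set A = {2, 3, 4, 6, 7, 11, 12, 13, 15, 16, 17, 18, 19, 20, 22, 23, 25, 26, 27, 28}
A' = U \ A = elements in U but not in A
Checking each element of U:
1 (not in A, include), 2 (in A, exclude), 3 (in A, exclude), 4 (in A, exclude), 5 (not in A, include), 6 (in A, exclude), 7 (in A, exclude), 8 (not in A, include), 9 (not in A, include), 10 (not in A, include), 11 (in A, exclude), 12 (in A, exclude), 13 (in A, exclude), 14 (not in A, include), 15 (in A, exclude), 16 (in A, exclude), 17 (in A, exclude), 18 (in A, exclude), 19 (in A, exclude), 20 (in A, exclude), 21 (not in A, include), 22 (in A, exclude), 23 (in A, exclude), 24 (not in A, include), 25 (in A, exclude), 26 (in A, exclude), 27 (in A, exclude), 28 (in A, exclude)
A' = {1, 5, 8, 9, 10, 14, 21, 24}

{1, 5, 8, 9, 10, 14, 21, 24}


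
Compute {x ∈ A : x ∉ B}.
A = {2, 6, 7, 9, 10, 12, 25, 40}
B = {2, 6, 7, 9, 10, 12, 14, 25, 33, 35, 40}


Set A = {2, 6, 7, 9, 10, 12, 25, 40}
Set B = {2, 6, 7, 9, 10, 12, 14, 25, 33, 35, 40}
Check each element of A against B:
2 ∈ B, 6 ∈ B, 7 ∈ B, 9 ∈ B, 10 ∈ B, 12 ∈ B, 25 ∈ B, 40 ∈ B
Elements of A not in B: {}

{}


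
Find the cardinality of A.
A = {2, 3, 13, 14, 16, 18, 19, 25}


Set A = {2, 3, 13, 14, 16, 18, 19, 25}
Listing elements: 2, 3, 13, 14, 16, 18, 19, 25
Counting: 8 elements
|A| = 8

8


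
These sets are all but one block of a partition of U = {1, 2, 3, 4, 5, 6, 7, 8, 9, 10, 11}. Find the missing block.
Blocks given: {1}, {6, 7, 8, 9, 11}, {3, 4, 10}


U = {1, 2, 3, 4, 5, 6, 7, 8, 9, 10, 11}
Shown blocks: {1}, {6, 7, 8, 9, 11}, {3, 4, 10}
A partition's blocks are pairwise disjoint and cover U, so the missing block = U \ (union of shown blocks).
Union of shown blocks: {1, 3, 4, 6, 7, 8, 9, 10, 11}
Missing block = U \ (union) = {2, 5}

{2, 5}


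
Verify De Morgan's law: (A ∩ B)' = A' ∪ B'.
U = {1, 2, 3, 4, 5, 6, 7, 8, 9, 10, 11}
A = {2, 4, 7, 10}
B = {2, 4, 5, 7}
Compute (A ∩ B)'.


U = {1, 2, 3, 4, 5, 6, 7, 8, 9, 10, 11}
A = {2, 4, 7, 10}, B = {2, 4, 5, 7}
A ∩ B = {2, 4, 7}
(A ∩ B)' = U \ (A ∩ B) = {1, 3, 5, 6, 8, 9, 10, 11}
Verification via A' ∪ B': A' = {1, 3, 5, 6, 8, 9, 11}, B' = {1, 3, 6, 8, 9, 10, 11}
A' ∪ B' = {1, 3, 5, 6, 8, 9, 10, 11} ✓

{1, 3, 5, 6, 8, 9, 10, 11}


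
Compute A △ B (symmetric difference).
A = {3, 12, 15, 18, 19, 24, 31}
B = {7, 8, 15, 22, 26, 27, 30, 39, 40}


Set A = {3, 12, 15, 18, 19, 24, 31}
Set B = {7, 8, 15, 22, 26, 27, 30, 39, 40}
A △ B = (A \ B) ∪ (B \ A)
Elements in A but not B: {3, 12, 18, 19, 24, 31}
Elements in B but not A: {7, 8, 22, 26, 27, 30, 39, 40}
A △ B = {3, 7, 8, 12, 18, 19, 22, 24, 26, 27, 30, 31, 39, 40}

{3, 7, 8, 12, 18, 19, 22, 24, 26, 27, 30, 31, 39, 40}


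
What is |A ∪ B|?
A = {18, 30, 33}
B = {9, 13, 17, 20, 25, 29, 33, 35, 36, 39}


Set A = {18, 30, 33}, |A| = 3
Set B = {9, 13, 17, 20, 25, 29, 33, 35, 36, 39}, |B| = 10
A ∩ B = {33}, |A ∩ B| = 1
|A ∪ B| = |A| + |B| - |A ∩ B| = 3 + 10 - 1 = 12

12


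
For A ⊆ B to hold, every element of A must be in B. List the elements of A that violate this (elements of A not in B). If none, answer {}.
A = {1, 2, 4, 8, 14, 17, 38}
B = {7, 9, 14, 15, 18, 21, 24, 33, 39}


Set A = {1, 2, 4, 8, 14, 17, 38}
Set B = {7, 9, 14, 15, 18, 21, 24, 33, 39}
Check each element of A against B:
1 ∉ B (include), 2 ∉ B (include), 4 ∉ B (include), 8 ∉ B (include), 14 ∈ B, 17 ∉ B (include), 38 ∉ B (include)
Elements of A not in B: {1, 2, 4, 8, 17, 38}

{1, 2, 4, 8, 17, 38}


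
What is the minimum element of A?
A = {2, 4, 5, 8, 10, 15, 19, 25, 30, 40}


Set A = {2, 4, 5, 8, 10, 15, 19, 25, 30, 40}
Elements in ascending order: 2, 4, 5, 8, 10, 15, 19, 25, 30, 40
The smallest element is 2.

2


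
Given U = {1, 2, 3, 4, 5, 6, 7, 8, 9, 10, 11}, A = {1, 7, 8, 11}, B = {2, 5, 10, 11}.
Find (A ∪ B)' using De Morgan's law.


U = {1, 2, 3, 4, 5, 6, 7, 8, 9, 10, 11}
A = {1, 7, 8, 11}, B = {2, 5, 10, 11}
A ∪ B = {1, 2, 5, 7, 8, 10, 11}
(A ∪ B)' = U \ (A ∪ B) = {3, 4, 6, 9}
Verification via A' ∩ B': A' = {2, 3, 4, 5, 6, 9, 10}, B' = {1, 3, 4, 6, 7, 8, 9}
A' ∩ B' = {3, 4, 6, 9} ✓

{3, 4, 6, 9}


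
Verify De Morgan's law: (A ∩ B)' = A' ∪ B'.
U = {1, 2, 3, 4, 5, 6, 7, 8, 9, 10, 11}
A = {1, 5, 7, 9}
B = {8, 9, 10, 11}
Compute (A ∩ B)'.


U = {1, 2, 3, 4, 5, 6, 7, 8, 9, 10, 11}
A = {1, 5, 7, 9}, B = {8, 9, 10, 11}
A ∩ B = {9}
(A ∩ B)' = U \ (A ∩ B) = {1, 2, 3, 4, 5, 6, 7, 8, 10, 11}
Verification via A' ∪ B': A' = {2, 3, 4, 6, 8, 10, 11}, B' = {1, 2, 3, 4, 5, 6, 7}
A' ∪ B' = {1, 2, 3, 4, 5, 6, 7, 8, 10, 11} ✓

{1, 2, 3, 4, 5, 6, 7, 8, 10, 11}


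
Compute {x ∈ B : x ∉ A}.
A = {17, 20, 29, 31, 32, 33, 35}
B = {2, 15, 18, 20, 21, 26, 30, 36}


Set A = {17, 20, 29, 31, 32, 33, 35}
Set B = {2, 15, 18, 20, 21, 26, 30, 36}
Check each element of B against A:
2 ∉ A (include), 15 ∉ A (include), 18 ∉ A (include), 20 ∈ A, 21 ∉ A (include), 26 ∉ A (include), 30 ∉ A (include), 36 ∉ A (include)
Elements of B not in A: {2, 15, 18, 21, 26, 30, 36}

{2, 15, 18, 21, 26, 30, 36}


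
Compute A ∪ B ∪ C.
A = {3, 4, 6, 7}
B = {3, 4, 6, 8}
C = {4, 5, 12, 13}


Set A = {3, 4, 6, 7}
Set B = {3, 4, 6, 8}
Set C = {4, 5, 12, 13}
First, A ∪ B = {3, 4, 6, 7, 8}
Then, (A ∪ B) ∪ C = {3, 4, 5, 6, 7, 8, 12, 13}

{3, 4, 5, 6, 7, 8, 12, 13}


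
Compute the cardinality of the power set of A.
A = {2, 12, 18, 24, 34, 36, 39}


Set A = {2, 12, 18, 24, 34, 36, 39}
|A| = 7
The power set P(A) contains all subsets of A.
|P(A)| = 2^|A| = 2^7 = 128

128


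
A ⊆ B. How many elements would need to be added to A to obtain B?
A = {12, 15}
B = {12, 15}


Set A = {12, 15}, |A| = 2
Set B = {12, 15}, |B| = 2
Since A ⊆ B: B \ A = {}
|B| - |A| = 2 - 2 = 0

0


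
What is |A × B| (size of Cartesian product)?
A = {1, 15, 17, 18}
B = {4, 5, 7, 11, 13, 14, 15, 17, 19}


Set A = {1, 15, 17, 18} has 4 elements.
Set B = {4, 5, 7, 11, 13, 14, 15, 17, 19} has 9 elements.
|A × B| = |A| × |B| = 4 × 9 = 36

36


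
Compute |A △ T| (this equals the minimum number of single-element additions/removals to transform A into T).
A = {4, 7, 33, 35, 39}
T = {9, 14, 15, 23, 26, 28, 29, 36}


Set A = {4, 7, 33, 35, 39}
Set T = {9, 14, 15, 23, 26, 28, 29, 36}
Elements to remove from A (in A, not in T): {4, 7, 33, 35, 39} → 5 removals
Elements to add to A (in T, not in A): {9, 14, 15, 23, 26, 28, 29, 36} → 8 additions
Total edits = 5 + 8 = 13

13


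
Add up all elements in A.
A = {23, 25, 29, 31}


Set A = {23, 25, 29, 31}
Sum = 23 + 25 + 29 + 31 = 108

108


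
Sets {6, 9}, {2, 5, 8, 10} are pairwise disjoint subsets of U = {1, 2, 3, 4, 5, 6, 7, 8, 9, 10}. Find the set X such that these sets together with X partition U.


U = {1, 2, 3, 4, 5, 6, 7, 8, 9, 10}
Shown blocks: {6, 9}, {2, 5, 8, 10}
A partition's blocks are pairwise disjoint and cover U, so the missing block = U \ (union of shown blocks).
Union of shown blocks: {2, 5, 6, 8, 9, 10}
Missing block = U \ (union) = {1, 3, 4, 7}

{1, 3, 4, 7}


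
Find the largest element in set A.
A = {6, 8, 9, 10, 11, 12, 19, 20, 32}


Set A = {6, 8, 9, 10, 11, 12, 19, 20, 32}
Elements in ascending order: 6, 8, 9, 10, 11, 12, 19, 20, 32
The largest element is 32.

32


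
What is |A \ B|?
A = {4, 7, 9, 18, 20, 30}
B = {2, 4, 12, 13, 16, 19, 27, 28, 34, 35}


Set A = {4, 7, 9, 18, 20, 30}
Set B = {2, 4, 12, 13, 16, 19, 27, 28, 34, 35}
A \ B = {7, 9, 18, 20, 30}
|A \ B| = 5

5


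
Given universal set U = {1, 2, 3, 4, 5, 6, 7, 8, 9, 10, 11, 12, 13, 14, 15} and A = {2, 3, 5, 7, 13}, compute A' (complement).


Universal set U = {1, 2, 3, 4, 5, 6, 7, 8, 9, 10, 11, 12, 13, 14, 15}
Set A = {2, 3, 5, 7, 13}
A' = U \ A = elements in U but not in A
Checking each element of U:
1 (not in A, include), 2 (in A, exclude), 3 (in A, exclude), 4 (not in A, include), 5 (in A, exclude), 6 (not in A, include), 7 (in A, exclude), 8 (not in A, include), 9 (not in A, include), 10 (not in A, include), 11 (not in A, include), 12 (not in A, include), 13 (in A, exclude), 14 (not in A, include), 15 (not in A, include)
A' = {1, 4, 6, 8, 9, 10, 11, 12, 14, 15}

{1, 4, 6, 8, 9, 10, 11, 12, 14, 15}


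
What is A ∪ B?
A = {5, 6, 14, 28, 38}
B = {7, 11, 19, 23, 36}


Set A = {5, 6, 14, 28, 38}
Set B = {7, 11, 19, 23, 36}
A ∪ B includes all elements in either set.
Elements from A: {5, 6, 14, 28, 38}
Elements from B not already included: {7, 11, 19, 23, 36}
A ∪ B = {5, 6, 7, 11, 14, 19, 23, 28, 36, 38}

{5, 6, 7, 11, 14, 19, 23, 28, 36, 38}


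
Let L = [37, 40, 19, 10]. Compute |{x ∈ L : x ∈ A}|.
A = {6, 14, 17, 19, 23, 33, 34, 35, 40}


Set A = {6, 14, 17, 19, 23, 33, 34, 35, 40}
Candidates: [37, 40, 19, 10]
Check each candidate:
37 ∉ A, 40 ∈ A, 19 ∈ A, 10 ∉ A
Count of candidates in A: 2

2


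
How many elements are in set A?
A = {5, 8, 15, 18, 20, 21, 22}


Set A = {5, 8, 15, 18, 20, 21, 22}
Listing elements: 5, 8, 15, 18, 20, 21, 22
Counting: 7 elements
|A| = 7

7


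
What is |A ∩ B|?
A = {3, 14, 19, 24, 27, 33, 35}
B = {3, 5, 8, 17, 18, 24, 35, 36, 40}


Set A = {3, 14, 19, 24, 27, 33, 35}
Set B = {3, 5, 8, 17, 18, 24, 35, 36, 40}
A ∩ B = {3, 24, 35}
|A ∩ B| = 3

3


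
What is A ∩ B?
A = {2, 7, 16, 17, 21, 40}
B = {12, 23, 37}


Set A = {2, 7, 16, 17, 21, 40}
Set B = {12, 23, 37}
A ∩ B includes only elements in both sets.
Check each element of A against B:
2 ✗, 7 ✗, 16 ✗, 17 ✗, 21 ✗, 40 ✗
A ∩ B = {}

{}


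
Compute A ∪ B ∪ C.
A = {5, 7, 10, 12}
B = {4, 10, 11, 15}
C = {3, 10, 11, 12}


Set A = {5, 7, 10, 12}
Set B = {4, 10, 11, 15}
Set C = {3, 10, 11, 12}
First, A ∪ B = {4, 5, 7, 10, 11, 12, 15}
Then, (A ∪ B) ∪ C = {3, 4, 5, 7, 10, 11, 12, 15}

{3, 4, 5, 7, 10, 11, 12, 15}


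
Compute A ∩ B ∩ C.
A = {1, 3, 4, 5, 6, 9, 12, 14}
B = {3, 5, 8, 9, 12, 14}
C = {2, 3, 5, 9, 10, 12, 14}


Set A = {1, 3, 4, 5, 6, 9, 12, 14}
Set B = {3, 5, 8, 9, 12, 14}
Set C = {2, 3, 5, 9, 10, 12, 14}
First, A ∩ B = {3, 5, 9, 12, 14}
Then, (A ∩ B) ∩ C = {3, 5, 9, 12, 14}

{3, 5, 9, 12, 14}


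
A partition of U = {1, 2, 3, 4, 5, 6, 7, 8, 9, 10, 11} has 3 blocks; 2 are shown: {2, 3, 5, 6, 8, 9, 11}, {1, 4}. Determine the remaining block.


U = {1, 2, 3, 4, 5, 6, 7, 8, 9, 10, 11}
Shown blocks: {2, 3, 5, 6, 8, 9, 11}, {1, 4}
A partition's blocks are pairwise disjoint and cover U, so the missing block = U \ (union of shown blocks).
Union of shown blocks: {1, 2, 3, 4, 5, 6, 8, 9, 11}
Missing block = U \ (union) = {7, 10}

{7, 10}


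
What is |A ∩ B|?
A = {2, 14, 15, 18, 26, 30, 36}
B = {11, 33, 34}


Set A = {2, 14, 15, 18, 26, 30, 36}
Set B = {11, 33, 34}
A ∩ B = {}
|A ∩ B| = 0

0


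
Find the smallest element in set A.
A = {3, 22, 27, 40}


Set A = {3, 22, 27, 40}
Elements in ascending order: 3, 22, 27, 40
The smallest element is 3.

3


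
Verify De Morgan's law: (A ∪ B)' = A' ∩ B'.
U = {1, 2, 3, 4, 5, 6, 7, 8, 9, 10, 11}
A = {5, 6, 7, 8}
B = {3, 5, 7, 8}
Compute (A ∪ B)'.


U = {1, 2, 3, 4, 5, 6, 7, 8, 9, 10, 11}
A = {5, 6, 7, 8}, B = {3, 5, 7, 8}
A ∪ B = {3, 5, 6, 7, 8}
(A ∪ B)' = U \ (A ∪ B) = {1, 2, 4, 9, 10, 11}
Verification via A' ∩ B': A' = {1, 2, 3, 4, 9, 10, 11}, B' = {1, 2, 4, 6, 9, 10, 11}
A' ∩ B' = {1, 2, 4, 9, 10, 11} ✓

{1, 2, 4, 9, 10, 11}


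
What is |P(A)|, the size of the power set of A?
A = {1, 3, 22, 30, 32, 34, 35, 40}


Set A = {1, 3, 22, 30, 32, 34, 35, 40}
|A| = 8
The power set P(A) contains all subsets of A.
|P(A)| = 2^|A| = 2^8 = 256

256


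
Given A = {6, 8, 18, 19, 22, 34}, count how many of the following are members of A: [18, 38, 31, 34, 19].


Set A = {6, 8, 18, 19, 22, 34}
Candidates: [18, 38, 31, 34, 19]
Check each candidate:
18 ∈ A, 38 ∉ A, 31 ∉ A, 34 ∈ A, 19 ∈ A
Count of candidates in A: 3

3


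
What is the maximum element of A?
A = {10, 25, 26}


Set A = {10, 25, 26}
Elements in ascending order: 10, 25, 26
The largest element is 26.

26


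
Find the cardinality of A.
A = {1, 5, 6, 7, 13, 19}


Set A = {1, 5, 6, 7, 13, 19}
Listing elements: 1, 5, 6, 7, 13, 19
Counting: 6 elements
|A| = 6

6


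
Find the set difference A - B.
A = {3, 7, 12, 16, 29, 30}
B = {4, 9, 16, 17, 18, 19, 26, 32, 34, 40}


Set A = {3, 7, 12, 16, 29, 30}
Set B = {4, 9, 16, 17, 18, 19, 26, 32, 34, 40}
A \ B includes elements in A that are not in B.
Check each element of A:
3 (not in B, keep), 7 (not in B, keep), 12 (not in B, keep), 16 (in B, remove), 29 (not in B, keep), 30 (not in B, keep)
A \ B = {3, 7, 12, 29, 30}

{3, 7, 12, 29, 30}


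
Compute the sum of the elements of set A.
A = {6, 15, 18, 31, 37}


Set A = {6, 15, 18, 31, 37}
Sum = 6 + 15 + 18 + 31 + 37 = 107

107


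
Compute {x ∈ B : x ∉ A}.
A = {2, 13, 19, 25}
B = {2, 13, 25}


Set A = {2, 13, 19, 25}
Set B = {2, 13, 25}
Check each element of B against A:
2 ∈ A, 13 ∈ A, 25 ∈ A
Elements of B not in A: {}

{}


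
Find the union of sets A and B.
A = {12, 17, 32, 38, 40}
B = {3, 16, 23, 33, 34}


Set A = {12, 17, 32, 38, 40}
Set B = {3, 16, 23, 33, 34}
A ∪ B includes all elements in either set.
Elements from A: {12, 17, 32, 38, 40}
Elements from B not already included: {3, 16, 23, 33, 34}
A ∪ B = {3, 12, 16, 17, 23, 32, 33, 34, 38, 40}

{3, 12, 16, 17, 23, 32, 33, 34, 38, 40}


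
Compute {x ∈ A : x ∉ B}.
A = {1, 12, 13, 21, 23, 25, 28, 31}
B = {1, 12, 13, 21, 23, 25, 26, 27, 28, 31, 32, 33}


Set A = {1, 12, 13, 21, 23, 25, 28, 31}
Set B = {1, 12, 13, 21, 23, 25, 26, 27, 28, 31, 32, 33}
Check each element of A against B:
1 ∈ B, 12 ∈ B, 13 ∈ B, 21 ∈ B, 23 ∈ B, 25 ∈ B, 28 ∈ B, 31 ∈ B
Elements of A not in B: {}

{}


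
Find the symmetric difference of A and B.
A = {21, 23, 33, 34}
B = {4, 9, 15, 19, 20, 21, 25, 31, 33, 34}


Set A = {21, 23, 33, 34}
Set B = {4, 9, 15, 19, 20, 21, 25, 31, 33, 34}
A △ B = (A \ B) ∪ (B \ A)
Elements in A but not B: {23}
Elements in B but not A: {4, 9, 15, 19, 20, 25, 31}
A △ B = {4, 9, 15, 19, 20, 23, 25, 31}

{4, 9, 15, 19, 20, 23, 25, 31}


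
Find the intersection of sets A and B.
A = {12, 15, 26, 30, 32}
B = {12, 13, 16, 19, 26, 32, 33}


Set A = {12, 15, 26, 30, 32}
Set B = {12, 13, 16, 19, 26, 32, 33}
A ∩ B includes only elements in both sets.
Check each element of A against B:
12 ✓, 15 ✗, 26 ✓, 30 ✗, 32 ✓
A ∩ B = {12, 26, 32}

{12, 26, 32}


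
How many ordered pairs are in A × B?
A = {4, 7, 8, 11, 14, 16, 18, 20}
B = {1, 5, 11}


Set A = {4, 7, 8, 11, 14, 16, 18, 20} has 8 elements.
Set B = {1, 5, 11} has 3 elements.
|A × B| = |A| × |B| = 8 × 3 = 24

24


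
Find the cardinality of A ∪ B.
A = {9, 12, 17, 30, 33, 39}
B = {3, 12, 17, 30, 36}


Set A = {9, 12, 17, 30, 33, 39}, |A| = 6
Set B = {3, 12, 17, 30, 36}, |B| = 5
A ∩ B = {12, 17, 30}, |A ∩ B| = 3
|A ∪ B| = |A| + |B| - |A ∩ B| = 6 + 5 - 3 = 8

8


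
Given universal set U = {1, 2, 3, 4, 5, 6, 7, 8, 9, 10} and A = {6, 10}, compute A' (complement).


Universal set U = {1, 2, 3, 4, 5, 6, 7, 8, 9, 10}
Set A = {6, 10}
A' = U \ A = elements in U but not in A
Checking each element of U:
1 (not in A, include), 2 (not in A, include), 3 (not in A, include), 4 (not in A, include), 5 (not in A, include), 6 (in A, exclude), 7 (not in A, include), 8 (not in A, include), 9 (not in A, include), 10 (in A, exclude)
A' = {1, 2, 3, 4, 5, 7, 8, 9}

{1, 2, 3, 4, 5, 7, 8, 9}


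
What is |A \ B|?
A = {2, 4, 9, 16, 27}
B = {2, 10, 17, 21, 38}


Set A = {2, 4, 9, 16, 27}
Set B = {2, 10, 17, 21, 38}
A \ B = {4, 9, 16, 27}
|A \ B| = 4

4


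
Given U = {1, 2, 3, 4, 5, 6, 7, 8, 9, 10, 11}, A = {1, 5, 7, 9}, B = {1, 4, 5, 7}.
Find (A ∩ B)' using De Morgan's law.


U = {1, 2, 3, 4, 5, 6, 7, 8, 9, 10, 11}
A = {1, 5, 7, 9}, B = {1, 4, 5, 7}
A ∩ B = {1, 5, 7}
(A ∩ B)' = U \ (A ∩ B) = {2, 3, 4, 6, 8, 9, 10, 11}
Verification via A' ∪ B': A' = {2, 3, 4, 6, 8, 10, 11}, B' = {2, 3, 6, 8, 9, 10, 11}
A' ∪ B' = {2, 3, 4, 6, 8, 9, 10, 11} ✓

{2, 3, 4, 6, 8, 9, 10, 11}


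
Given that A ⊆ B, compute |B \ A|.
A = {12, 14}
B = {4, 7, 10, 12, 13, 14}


Set A = {12, 14}, |A| = 2
Set B = {4, 7, 10, 12, 13, 14}, |B| = 6
Since A ⊆ B: B \ A = {4, 7, 10, 13}
|B| - |A| = 6 - 2 = 4

4


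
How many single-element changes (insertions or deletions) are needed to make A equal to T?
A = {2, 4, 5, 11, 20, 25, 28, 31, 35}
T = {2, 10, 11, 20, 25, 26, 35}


Set A = {2, 4, 5, 11, 20, 25, 28, 31, 35}
Set T = {2, 10, 11, 20, 25, 26, 35}
Elements to remove from A (in A, not in T): {4, 5, 28, 31} → 4 removals
Elements to add to A (in T, not in A): {10, 26} → 2 additions
Total edits = 4 + 2 = 6

6


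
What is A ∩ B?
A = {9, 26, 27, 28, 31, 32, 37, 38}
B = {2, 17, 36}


Set A = {9, 26, 27, 28, 31, 32, 37, 38}
Set B = {2, 17, 36}
A ∩ B includes only elements in both sets.
Check each element of A against B:
9 ✗, 26 ✗, 27 ✗, 28 ✗, 31 ✗, 32 ✗, 37 ✗, 38 ✗
A ∩ B = {}

{}


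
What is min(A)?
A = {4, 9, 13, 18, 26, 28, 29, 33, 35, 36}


Set A = {4, 9, 13, 18, 26, 28, 29, 33, 35, 36}
Elements in ascending order: 4, 9, 13, 18, 26, 28, 29, 33, 35, 36
The smallest element is 4.

4


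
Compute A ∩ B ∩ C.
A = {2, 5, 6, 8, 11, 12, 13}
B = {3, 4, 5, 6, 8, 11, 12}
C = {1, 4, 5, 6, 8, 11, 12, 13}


Set A = {2, 5, 6, 8, 11, 12, 13}
Set B = {3, 4, 5, 6, 8, 11, 12}
Set C = {1, 4, 5, 6, 8, 11, 12, 13}
First, A ∩ B = {5, 6, 8, 11, 12}
Then, (A ∩ B) ∩ C = {5, 6, 8, 11, 12}

{5, 6, 8, 11, 12}


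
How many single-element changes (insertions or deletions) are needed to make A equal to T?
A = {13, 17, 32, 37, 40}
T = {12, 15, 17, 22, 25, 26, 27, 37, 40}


Set A = {13, 17, 32, 37, 40}
Set T = {12, 15, 17, 22, 25, 26, 27, 37, 40}
Elements to remove from A (in A, not in T): {13, 32} → 2 removals
Elements to add to A (in T, not in A): {12, 15, 22, 25, 26, 27} → 6 additions
Total edits = 2 + 6 = 8

8


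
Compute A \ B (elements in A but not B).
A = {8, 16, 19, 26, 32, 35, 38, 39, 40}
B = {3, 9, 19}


Set A = {8, 16, 19, 26, 32, 35, 38, 39, 40}
Set B = {3, 9, 19}
A \ B includes elements in A that are not in B.
Check each element of A:
8 (not in B, keep), 16 (not in B, keep), 19 (in B, remove), 26 (not in B, keep), 32 (not in B, keep), 35 (not in B, keep), 38 (not in B, keep), 39 (not in B, keep), 40 (not in B, keep)
A \ B = {8, 16, 26, 32, 35, 38, 39, 40}

{8, 16, 26, 32, 35, 38, 39, 40}


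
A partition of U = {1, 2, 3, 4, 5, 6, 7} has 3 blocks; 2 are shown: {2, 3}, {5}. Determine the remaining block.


U = {1, 2, 3, 4, 5, 6, 7}
Shown blocks: {2, 3}, {5}
A partition's blocks are pairwise disjoint and cover U, so the missing block = U \ (union of shown blocks).
Union of shown blocks: {2, 3, 5}
Missing block = U \ (union) = {1, 4, 6, 7}

{1, 4, 6, 7}


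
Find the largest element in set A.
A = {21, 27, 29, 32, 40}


Set A = {21, 27, 29, 32, 40}
Elements in ascending order: 21, 27, 29, 32, 40
The largest element is 40.

40


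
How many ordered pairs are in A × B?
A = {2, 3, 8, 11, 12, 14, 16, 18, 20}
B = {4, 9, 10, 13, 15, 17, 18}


Set A = {2, 3, 8, 11, 12, 14, 16, 18, 20} has 9 elements.
Set B = {4, 9, 10, 13, 15, 17, 18} has 7 elements.
|A × B| = |A| × |B| = 9 × 7 = 63

63


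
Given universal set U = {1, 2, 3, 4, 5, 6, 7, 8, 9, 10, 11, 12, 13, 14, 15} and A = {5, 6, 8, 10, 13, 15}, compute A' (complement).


Universal set U = {1, 2, 3, 4, 5, 6, 7, 8, 9, 10, 11, 12, 13, 14, 15}
Set A = {5, 6, 8, 10, 13, 15}
A' = U \ A = elements in U but not in A
Checking each element of U:
1 (not in A, include), 2 (not in A, include), 3 (not in A, include), 4 (not in A, include), 5 (in A, exclude), 6 (in A, exclude), 7 (not in A, include), 8 (in A, exclude), 9 (not in A, include), 10 (in A, exclude), 11 (not in A, include), 12 (not in A, include), 13 (in A, exclude), 14 (not in A, include), 15 (in A, exclude)
A' = {1, 2, 3, 4, 7, 9, 11, 12, 14}

{1, 2, 3, 4, 7, 9, 11, 12, 14}


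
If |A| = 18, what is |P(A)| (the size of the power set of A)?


The set has 18 elements.
The power set contains all possible subsets.
|P(A)| = 2^|A| = 2^18 = 262144

262144


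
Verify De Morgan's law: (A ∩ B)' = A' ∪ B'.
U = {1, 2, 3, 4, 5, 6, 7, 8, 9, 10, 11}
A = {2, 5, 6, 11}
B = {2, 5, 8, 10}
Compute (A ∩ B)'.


U = {1, 2, 3, 4, 5, 6, 7, 8, 9, 10, 11}
A = {2, 5, 6, 11}, B = {2, 5, 8, 10}
A ∩ B = {2, 5}
(A ∩ B)' = U \ (A ∩ B) = {1, 3, 4, 6, 7, 8, 9, 10, 11}
Verification via A' ∪ B': A' = {1, 3, 4, 7, 8, 9, 10}, B' = {1, 3, 4, 6, 7, 9, 11}
A' ∪ B' = {1, 3, 4, 6, 7, 8, 9, 10, 11} ✓

{1, 3, 4, 6, 7, 8, 9, 10, 11}


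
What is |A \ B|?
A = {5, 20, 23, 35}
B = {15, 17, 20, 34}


Set A = {5, 20, 23, 35}
Set B = {15, 17, 20, 34}
A \ B = {5, 23, 35}
|A \ B| = 3

3


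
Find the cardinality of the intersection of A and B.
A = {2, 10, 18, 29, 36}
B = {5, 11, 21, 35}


Set A = {2, 10, 18, 29, 36}
Set B = {5, 11, 21, 35}
A ∩ B = {}
|A ∩ B| = 0

0


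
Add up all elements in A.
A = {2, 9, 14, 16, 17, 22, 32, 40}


Set A = {2, 9, 14, 16, 17, 22, 32, 40}
Sum = 2 + 9 + 14 + 16 + 17 + 22 + 32 + 40 = 152

152


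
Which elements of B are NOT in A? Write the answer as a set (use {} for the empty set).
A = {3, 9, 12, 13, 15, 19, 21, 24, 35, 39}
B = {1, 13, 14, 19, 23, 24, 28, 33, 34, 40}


Set A = {3, 9, 12, 13, 15, 19, 21, 24, 35, 39}
Set B = {1, 13, 14, 19, 23, 24, 28, 33, 34, 40}
Check each element of B against A:
1 ∉ A (include), 13 ∈ A, 14 ∉ A (include), 19 ∈ A, 23 ∉ A (include), 24 ∈ A, 28 ∉ A (include), 33 ∉ A (include), 34 ∉ A (include), 40 ∉ A (include)
Elements of B not in A: {1, 14, 23, 28, 33, 34, 40}

{1, 14, 23, 28, 33, 34, 40}


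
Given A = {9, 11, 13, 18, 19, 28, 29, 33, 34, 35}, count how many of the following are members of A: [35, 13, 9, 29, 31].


Set A = {9, 11, 13, 18, 19, 28, 29, 33, 34, 35}
Candidates: [35, 13, 9, 29, 31]
Check each candidate:
35 ∈ A, 13 ∈ A, 9 ∈ A, 29 ∈ A, 31 ∉ A
Count of candidates in A: 4

4


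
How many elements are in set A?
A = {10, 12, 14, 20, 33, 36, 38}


Set A = {10, 12, 14, 20, 33, 36, 38}
Listing elements: 10, 12, 14, 20, 33, 36, 38
Counting: 7 elements
|A| = 7

7


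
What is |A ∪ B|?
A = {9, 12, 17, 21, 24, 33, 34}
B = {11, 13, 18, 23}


Set A = {9, 12, 17, 21, 24, 33, 34}, |A| = 7
Set B = {11, 13, 18, 23}, |B| = 4
A ∩ B = {}, |A ∩ B| = 0
|A ∪ B| = |A| + |B| - |A ∩ B| = 7 + 4 - 0 = 11

11


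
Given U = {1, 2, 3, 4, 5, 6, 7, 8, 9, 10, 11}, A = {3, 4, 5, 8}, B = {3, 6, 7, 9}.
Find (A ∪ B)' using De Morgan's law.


U = {1, 2, 3, 4, 5, 6, 7, 8, 9, 10, 11}
A = {3, 4, 5, 8}, B = {3, 6, 7, 9}
A ∪ B = {3, 4, 5, 6, 7, 8, 9}
(A ∪ B)' = U \ (A ∪ B) = {1, 2, 10, 11}
Verification via A' ∩ B': A' = {1, 2, 6, 7, 9, 10, 11}, B' = {1, 2, 4, 5, 8, 10, 11}
A' ∩ B' = {1, 2, 10, 11} ✓

{1, 2, 10, 11}


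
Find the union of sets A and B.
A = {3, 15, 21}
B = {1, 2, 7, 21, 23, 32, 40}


Set A = {3, 15, 21}
Set B = {1, 2, 7, 21, 23, 32, 40}
A ∪ B includes all elements in either set.
Elements from A: {3, 15, 21}
Elements from B not already included: {1, 2, 7, 23, 32, 40}
A ∪ B = {1, 2, 3, 7, 15, 21, 23, 32, 40}

{1, 2, 3, 7, 15, 21, 23, 32, 40}


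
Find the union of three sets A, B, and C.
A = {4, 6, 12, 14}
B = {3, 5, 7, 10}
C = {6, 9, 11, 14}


Set A = {4, 6, 12, 14}
Set B = {3, 5, 7, 10}
Set C = {6, 9, 11, 14}
First, A ∪ B = {3, 4, 5, 6, 7, 10, 12, 14}
Then, (A ∪ B) ∪ C = {3, 4, 5, 6, 7, 9, 10, 11, 12, 14}

{3, 4, 5, 6, 7, 9, 10, 11, 12, 14}


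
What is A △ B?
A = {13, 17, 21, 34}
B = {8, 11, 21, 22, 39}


Set A = {13, 17, 21, 34}
Set B = {8, 11, 21, 22, 39}
A △ B = (A \ B) ∪ (B \ A)
Elements in A but not B: {13, 17, 34}
Elements in B but not A: {8, 11, 22, 39}
A △ B = {8, 11, 13, 17, 22, 34, 39}

{8, 11, 13, 17, 22, 34, 39}


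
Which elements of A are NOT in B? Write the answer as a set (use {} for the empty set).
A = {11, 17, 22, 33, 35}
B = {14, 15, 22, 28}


Set A = {11, 17, 22, 33, 35}
Set B = {14, 15, 22, 28}
Check each element of A against B:
11 ∉ B (include), 17 ∉ B (include), 22 ∈ B, 33 ∉ B (include), 35 ∉ B (include)
Elements of A not in B: {11, 17, 33, 35}

{11, 17, 33, 35}


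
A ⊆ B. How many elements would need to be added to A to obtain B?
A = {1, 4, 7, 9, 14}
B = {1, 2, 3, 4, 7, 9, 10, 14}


Set A = {1, 4, 7, 9, 14}, |A| = 5
Set B = {1, 2, 3, 4, 7, 9, 10, 14}, |B| = 8
Since A ⊆ B: B \ A = {2, 3, 10}
|B| - |A| = 8 - 5 = 3

3


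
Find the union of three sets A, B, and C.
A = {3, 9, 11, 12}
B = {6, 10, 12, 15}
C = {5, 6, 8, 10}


Set A = {3, 9, 11, 12}
Set B = {6, 10, 12, 15}
Set C = {5, 6, 8, 10}
First, A ∪ B = {3, 6, 9, 10, 11, 12, 15}
Then, (A ∪ B) ∪ C = {3, 5, 6, 8, 9, 10, 11, 12, 15}

{3, 5, 6, 8, 9, 10, 11, 12, 15}


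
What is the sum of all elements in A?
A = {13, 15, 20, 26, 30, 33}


Set A = {13, 15, 20, 26, 30, 33}
Sum = 13 + 15 + 20 + 26 + 30 + 33 = 137

137


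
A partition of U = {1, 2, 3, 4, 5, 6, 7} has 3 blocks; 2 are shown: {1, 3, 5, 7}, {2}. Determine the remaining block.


U = {1, 2, 3, 4, 5, 6, 7}
Shown blocks: {1, 3, 5, 7}, {2}
A partition's blocks are pairwise disjoint and cover U, so the missing block = U \ (union of shown blocks).
Union of shown blocks: {1, 2, 3, 5, 7}
Missing block = U \ (union) = {4, 6}

{4, 6}


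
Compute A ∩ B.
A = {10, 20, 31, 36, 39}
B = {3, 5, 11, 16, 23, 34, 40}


Set A = {10, 20, 31, 36, 39}
Set B = {3, 5, 11, 16, 23, 34, 40}
A ∩ B includes only elements in both sets.
Check each element of A against B:
10 ✗, 20 ✗, 31 ✗, 36 ✗, 39 ✗
A ∩ B = {}

{}


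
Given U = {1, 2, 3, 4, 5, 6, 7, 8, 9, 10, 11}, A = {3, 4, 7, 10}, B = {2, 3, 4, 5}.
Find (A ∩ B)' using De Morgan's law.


U = {1, 2, 3, 4, 5, 6, 7, 8, 9, 10, 11}
A = {3, 4, 7, 10}, B = {2, 3, 4, 5}
A ∩ B = {3, 4}
(A ∩ B)' = U \ (A ∩ B) = {1, 2, 5, 6, 7, 8, 9, 10, 11}
Verification via A' ∪ B': A' = {1, 2, 5, 6, 8, 9, 11}, B' = {1, 6, 7, 8, 9, 10, 11}
A' ∪ B' = {1, 2, 5, 6, 7, 8, 9, 10, 11} ✓

{1, 2, 5, 6, 7, 8, 9, 10, 11}


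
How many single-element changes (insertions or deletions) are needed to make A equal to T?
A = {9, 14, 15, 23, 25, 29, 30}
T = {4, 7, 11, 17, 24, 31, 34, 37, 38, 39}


Set A = {9, 14, 15, 23, 25, 29, 30}
Set T = {4, 7, 11, 17, 24, 31, 34, 37, 38, 39}
Elements to remove from A (in A, not in T): {9, 14, 15, 23, 25, 29, 30} → 7 removals
Elements to add to A (in T, not in A): {4, 7, 11, 17, 24, 31, 34, 37, 38, 39} → 10 additions
Total edits = 7 + 10 = 17

17


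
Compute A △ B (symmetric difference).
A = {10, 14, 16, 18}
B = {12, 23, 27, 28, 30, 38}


Set A = {10, 14, 16, 18}
Set B = {12, 23, 27, 28, 30, 38}
A △ B = (A \ B) ∪ (B \ A)
Elements in A but not B: {10, 14, 16, 18}
Elements in B but not A: {12, 23, 27, 28, 30, 38}
A △ B = {10, 12, 14, 16, 18, 23, 27, 28, 30, 38}

{10, 12, 14, 16, 18, 23, 27, 28, 30, 38}


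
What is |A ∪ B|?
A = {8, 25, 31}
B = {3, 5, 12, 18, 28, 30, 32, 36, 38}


Set A = {8, 25, 31}, |A| = 3
Set B = {3, 5, 12, 18, 28, 30, 32, 36, 38}, |B| = 9
A ∩ B = {}, |A ∩ B| = 0
|A ∪ B| = |A| + |B| - |A ∩ B| = 3 + 9 - 0 = 12

12


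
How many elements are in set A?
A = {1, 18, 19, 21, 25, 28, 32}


Set A = {1, 18, 19, 21, 25, 28, 32}
Listing elements: 1, 18, 19, 21, 25, 28, 32
Counting: 7 elements
|A| = 7

7


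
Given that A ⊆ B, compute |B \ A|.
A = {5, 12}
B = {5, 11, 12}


Set A = {5, 12}, |A| = 2
Set B = {5, 11, 12}, |B| = 3
Since A ⊆ B: B \ A = {11}
|B| - |A| = 3 - 2 = 1

1


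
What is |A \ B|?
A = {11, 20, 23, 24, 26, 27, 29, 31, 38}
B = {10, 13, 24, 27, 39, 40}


Set A = {11, 20, 23, 24, 26, 27, 29, 31, 38}
Set B = {10, 13, 24, 27, 39, 40}
A \ B = {11, 20, 23, 26, 29, 31, 38}
|A \ B| = 7

7


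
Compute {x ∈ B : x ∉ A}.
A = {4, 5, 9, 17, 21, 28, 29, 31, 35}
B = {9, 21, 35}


Set A = {4, 5, 9, 17, 21, 28, 29, 31, 35}
Set B = {9, 21, 35}
Check each element of B against A:
9 ∈ A, 21 ∈ A, 35 ∈ A
Elements of B not in A: {}

{}


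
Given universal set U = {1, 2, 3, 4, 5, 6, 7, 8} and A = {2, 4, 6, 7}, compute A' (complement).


Universal set U = {1, 2, 3, 4, 5, 6, 7, 8}
Set A = {2, 4, 6, 7}
A' = U \ A = elements in U but not in A
Checking each element of U:
1 (not in A, include), 2 (in A, exclude), 3 (not in A, include), 4 (in A, exclude), 5 (not in A, include), 6 (in A, exclude), 7 (in A, exclude), 8 (not in A, include)
A' = {1, 3, 5, 8}

{1, 3, 5, 8}


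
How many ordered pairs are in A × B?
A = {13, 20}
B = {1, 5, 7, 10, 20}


Set A = {13, 20} has 2 elements.
Set B = {1, 5, 7, 10, 20} has 5 elements.
|A × B| = |A| × |B| = 2 × 5 = 10

10


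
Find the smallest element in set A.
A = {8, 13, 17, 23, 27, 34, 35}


Set A = {8, 13, 17, 23, 27, 34, 35}
Elements in ascending order: 8, 13, 17, 23, 27, 34, 35
The smallest element is 8.

8


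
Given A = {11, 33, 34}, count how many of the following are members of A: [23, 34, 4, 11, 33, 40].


Set A = {11, 33, 34}
Candidates: [23, 34, 4, 11, 33, 40]
Check each candidate:
23 ∉ A, 34 ∈ A, 4 ∉ A, 11 ∈ A, 33 ∈ A, 40 ∉ A
Count of candidates in A: 3

3


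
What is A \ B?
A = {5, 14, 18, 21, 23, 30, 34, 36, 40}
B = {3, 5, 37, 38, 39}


Set A = {5, 14, 18, 21, 23, 30, 34, 36, 40}
Set B = {3, 5, 37, 38, 39}
A \ B includes elements in A that are not in B.
Check each element of A:
5 (in B, remove), 14 (not in B, keep), 18 (not in B, keep), 21 (not in B, keep), 23 (not in B, keep), 30 (not in B, keep), 34 (not in B, keep), 36 (not in B, keep), 40 (not in B, keep)
A \ B = {14, 18, 21, 23, 30, 34, 36, 40}

{14, 18, 21, 23, 30, 34, 36, 40}


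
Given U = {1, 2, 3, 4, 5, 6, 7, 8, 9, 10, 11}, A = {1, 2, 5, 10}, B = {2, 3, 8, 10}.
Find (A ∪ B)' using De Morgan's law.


U = {1, 2, 3, 4, 5, 6, 7, 8, 9, 10, 11}
A = {1, 2, 5, 10}, B = {2, 3, 8, 10}
A ∪ B = {1, 2, 3, 5, 8, 10}
(A ∪ B)' = U \ (A ∪ B) = {4, 6, 7, 9, 11}
Verification via A' ∩ B': A' = {3, 4, 6, 7, 8, 9, 11}, B' = {1, 4, 5, 6, 7, 9, 11}
A' ∩ B' = {4, 6, 7, 9, 11} ✓

{4, 6, 7, 9, 11}


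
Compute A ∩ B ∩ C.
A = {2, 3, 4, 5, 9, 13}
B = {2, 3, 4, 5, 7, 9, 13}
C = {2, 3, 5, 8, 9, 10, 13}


Set A = {2, 3, 4, 5, 9, 13}
Set B = {2, 3, 4, 5, 7, 9, 13}
Set C = {2, 3, 5, 8, 9, 10, 13}
First, A ∩ B = {2, 3, 4, 5, 9, 13}
Then, (A ∩ B) ∩ C = {2, 3, 5, 9, 13}

{2, 3, 5, 9, 13}


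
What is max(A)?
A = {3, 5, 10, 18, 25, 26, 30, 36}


Set A = {3, 5, 10, 18, 25, 26, 30, 36}
Elements in ascending order: 3, 5, 10, 18, 25, 26, 30, 36
The largest element is 36.

36


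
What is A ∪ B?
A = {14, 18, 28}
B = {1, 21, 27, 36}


Set A = {14, 18, 28}
Set B = {1, 21, 27, 36}
A ∪ B includes all elements in either set.
Elements from A: {14, 18, 28}
Elements from B not already included: {1, 21, 27, 36}
A ∪ B = {1, 14, 18, 21, 27, 28, 36}

{1, 14, 18, 21, 27, 28, 36}


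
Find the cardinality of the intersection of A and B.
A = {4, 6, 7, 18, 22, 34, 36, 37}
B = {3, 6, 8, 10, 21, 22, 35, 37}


Set A = {4, 6, 7, 18, 22, 34, 36, 37}
Set B = {3, 6, 8, 10, 21, 22, 35, 37}
A ∩ B = {6, 22, 37}
|A ∩ B| = 3

3


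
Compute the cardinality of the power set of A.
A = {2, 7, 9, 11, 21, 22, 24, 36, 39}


Set A = {2, 7, 9, 11, 21, 22, 24, 36, 39}
|A| = 9
The power set P(A) contains all subsets of A.
|P(A)| = 2^|A| = 2^9 = 512

512


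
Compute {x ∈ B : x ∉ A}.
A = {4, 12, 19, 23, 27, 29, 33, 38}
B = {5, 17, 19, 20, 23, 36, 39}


Set A = {4, 12, 19, 23, 27, 29, 33, 38}
Set B = {5, 17, 19, 20, 23, 36, 39}
Check each element of B against A:
5 ∉ A (include), 17 ∉ A (include), 19 ∈ A, 20 ∉ A (include), 23 ∈ A, 36 ∉ A (include), 39 ∉ A (include)
Elements of B not in A: {5, 17, 20, 36, 39}

{5, 17, 20, 36, 39}


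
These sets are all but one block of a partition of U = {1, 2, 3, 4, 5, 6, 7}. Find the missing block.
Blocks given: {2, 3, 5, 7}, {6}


U = {1, 2, 3, 4, 5, 6, 7}
Shown blocks: {2, 3, 5, 7}, {6}
A partition's blocks are pairwise disjoint and cover U, so the missing block = U \ (union of shown blocks).
Union of shown blocks: {2, 3, 5, 6, 7}
Missing block = U \ (union) = {1, 4}

{1, 4}


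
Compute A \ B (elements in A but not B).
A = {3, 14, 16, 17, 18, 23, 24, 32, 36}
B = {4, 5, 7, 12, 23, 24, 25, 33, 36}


Set A = {3, 14, 16, 17, 18, 23, 24, 32, 36}
Set B = {4, 5, 7, 12, 23, 24, 25, 33, 36}
A \ B includes elements in A that are not in B.
Check each element of A:
3 (not in B, keep), 14 (not in B, keep), 16 (not in B, keep), 17 (not in B, keep), 18 (not in B, keep), 23 (in B, remove), 24 (in B, remove), 32 (not in B, keep), 36 (in B, remove)
A \ B = {3, 14, 16, 17, 18, 32}

{3, 14, 16, 17, 18, 32}
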